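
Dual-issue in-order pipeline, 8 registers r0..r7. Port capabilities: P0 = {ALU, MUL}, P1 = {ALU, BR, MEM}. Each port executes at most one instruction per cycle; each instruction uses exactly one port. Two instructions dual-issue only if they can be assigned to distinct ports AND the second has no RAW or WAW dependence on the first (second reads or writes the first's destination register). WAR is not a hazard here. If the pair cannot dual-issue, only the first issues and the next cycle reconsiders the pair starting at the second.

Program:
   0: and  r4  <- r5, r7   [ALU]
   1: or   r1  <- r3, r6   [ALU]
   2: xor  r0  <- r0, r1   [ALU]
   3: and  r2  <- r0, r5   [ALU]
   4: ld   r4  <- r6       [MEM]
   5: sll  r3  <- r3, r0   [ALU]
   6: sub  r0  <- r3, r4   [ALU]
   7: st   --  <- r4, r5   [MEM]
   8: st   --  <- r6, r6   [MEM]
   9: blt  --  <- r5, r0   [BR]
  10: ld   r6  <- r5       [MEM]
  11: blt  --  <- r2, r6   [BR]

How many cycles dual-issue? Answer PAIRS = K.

PAIRS = 3

#0 head=0: and.ALU or.ALU i0/i1 pair
#1 head=2: xor.ALU i2 RAW r0
#2 head=3: and.ALU ld.MEM i3/i4 pair
#3 head=5: sll.ALU i5 RAW r3
#4 head=6: sub.ALU st.MEM i6/i7 pair
#5 head=8: st.MEM i8 no-port MEM/BR
#6 head=9: blt.BR i9 no-port BR/MEM
#7 head=10: ld.MEM i10 no-port MEM/BR
#8 head=11: blt.BR i11 tail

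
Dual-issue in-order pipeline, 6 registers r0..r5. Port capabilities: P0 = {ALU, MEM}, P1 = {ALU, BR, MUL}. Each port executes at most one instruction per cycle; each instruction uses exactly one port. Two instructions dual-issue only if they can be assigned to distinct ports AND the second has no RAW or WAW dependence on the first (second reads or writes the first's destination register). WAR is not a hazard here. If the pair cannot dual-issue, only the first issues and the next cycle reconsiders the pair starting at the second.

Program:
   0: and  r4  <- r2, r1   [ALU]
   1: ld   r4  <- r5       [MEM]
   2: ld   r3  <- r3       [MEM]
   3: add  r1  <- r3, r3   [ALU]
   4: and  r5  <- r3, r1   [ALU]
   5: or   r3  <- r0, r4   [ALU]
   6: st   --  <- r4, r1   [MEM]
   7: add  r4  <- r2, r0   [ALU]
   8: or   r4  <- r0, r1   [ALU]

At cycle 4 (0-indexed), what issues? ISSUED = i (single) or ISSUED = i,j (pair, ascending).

ISSUED = 4,5

t=0 i0:and ; WAW r4
t=1 i1:ld ; no-port MEM/MEM
t=2 i2:ld ; RAW r3
t=3 i3:add ; RAW r1
t=4 i4&i5:and/or ; pair
t=5 i6&i7:st/add ; pair
t=6 i8:or ; tail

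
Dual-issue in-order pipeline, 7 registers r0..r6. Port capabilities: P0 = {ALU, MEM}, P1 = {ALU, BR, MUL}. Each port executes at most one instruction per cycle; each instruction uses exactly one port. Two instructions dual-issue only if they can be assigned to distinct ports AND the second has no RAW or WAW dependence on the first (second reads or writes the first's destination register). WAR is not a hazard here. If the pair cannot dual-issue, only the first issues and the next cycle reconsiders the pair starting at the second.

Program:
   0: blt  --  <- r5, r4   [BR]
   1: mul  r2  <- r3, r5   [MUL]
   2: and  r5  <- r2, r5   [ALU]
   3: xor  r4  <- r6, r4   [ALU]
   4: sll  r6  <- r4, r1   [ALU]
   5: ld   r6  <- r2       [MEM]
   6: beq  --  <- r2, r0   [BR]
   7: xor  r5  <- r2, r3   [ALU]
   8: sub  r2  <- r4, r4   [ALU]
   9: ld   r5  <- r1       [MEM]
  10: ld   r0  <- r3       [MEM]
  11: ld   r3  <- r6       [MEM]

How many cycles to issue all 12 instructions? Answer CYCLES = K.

0. blt.BR @i0  | no-port BR/MUL
1. mul.MUL @i1  | RAW r2
2. and.ALU/xor.ALU @i2,i3  | 2-wide
3. sll.ALU @i4  | WAW r6
4. ld.MEM/beq.BR @i5,i6  | 2-wide
5. xor.ALU/sub.ALU @i7,i8  | 2-wide
6. ld.MEM @i9  | no-port MEM/MEM
7. ld.MEM @i10  | no-port MEM/MEM
8. ld.MEM @i11  | tail

CYCLES = 9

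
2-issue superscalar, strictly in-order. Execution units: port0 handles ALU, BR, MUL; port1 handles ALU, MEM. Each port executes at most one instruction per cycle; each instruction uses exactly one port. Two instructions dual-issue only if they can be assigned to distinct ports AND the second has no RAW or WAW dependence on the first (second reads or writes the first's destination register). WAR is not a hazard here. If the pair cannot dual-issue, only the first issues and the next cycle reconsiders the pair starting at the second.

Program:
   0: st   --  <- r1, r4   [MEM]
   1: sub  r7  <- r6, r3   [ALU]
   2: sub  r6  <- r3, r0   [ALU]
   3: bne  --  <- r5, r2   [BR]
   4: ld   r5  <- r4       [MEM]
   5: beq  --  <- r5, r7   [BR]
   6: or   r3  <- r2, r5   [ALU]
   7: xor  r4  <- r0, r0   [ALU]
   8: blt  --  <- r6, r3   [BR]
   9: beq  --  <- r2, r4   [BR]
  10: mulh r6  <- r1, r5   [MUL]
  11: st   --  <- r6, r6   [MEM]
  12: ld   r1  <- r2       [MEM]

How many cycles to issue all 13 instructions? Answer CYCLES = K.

CYCLES = 9

[0] i0&i1  st.MEM sub.ALU  -- dual
[1] i2&i3  sub.ALU bne.BR  -- dual
[2] i4  ld.MEM  -- RAW r5
[3] i5&i6  beq.BR or.ALU  -- dual
[4] i7&i8  xor.ALU blt.BR  -- dual
[5] i9  beq.BR  -- no-port BR/MUL
[6] i10  mulh.MUL  -- RAW r6
[7] i11  st.MEM  -- no-port MEM/MEM
[8] i12  ld.MEM  -- tail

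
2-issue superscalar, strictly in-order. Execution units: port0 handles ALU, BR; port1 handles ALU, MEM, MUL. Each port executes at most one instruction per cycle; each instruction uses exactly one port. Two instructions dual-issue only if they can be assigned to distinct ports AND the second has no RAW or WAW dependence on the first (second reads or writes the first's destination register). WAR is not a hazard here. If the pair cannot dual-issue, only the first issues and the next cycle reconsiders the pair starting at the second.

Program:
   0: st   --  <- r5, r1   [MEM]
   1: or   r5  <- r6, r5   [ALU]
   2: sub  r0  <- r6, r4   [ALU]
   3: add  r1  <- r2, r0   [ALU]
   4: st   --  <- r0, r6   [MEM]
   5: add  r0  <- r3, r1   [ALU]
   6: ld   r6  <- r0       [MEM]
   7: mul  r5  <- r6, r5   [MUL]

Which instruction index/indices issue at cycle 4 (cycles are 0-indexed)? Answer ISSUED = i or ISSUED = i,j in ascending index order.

ISSUED = 6

#0 head=0: st.MEM;or.ALU i0&i1 dual
#1 head=2: sub.ALU i2 RAW r0
#2 head=3: add.ALU;st.MEM i3&i4 dual
#3 head=5: add.ALU i5 RAW r0
#4 head=6: ld.MEM i6 no-port MEM/MUL
#5 head=7: mul.MUL i7 tail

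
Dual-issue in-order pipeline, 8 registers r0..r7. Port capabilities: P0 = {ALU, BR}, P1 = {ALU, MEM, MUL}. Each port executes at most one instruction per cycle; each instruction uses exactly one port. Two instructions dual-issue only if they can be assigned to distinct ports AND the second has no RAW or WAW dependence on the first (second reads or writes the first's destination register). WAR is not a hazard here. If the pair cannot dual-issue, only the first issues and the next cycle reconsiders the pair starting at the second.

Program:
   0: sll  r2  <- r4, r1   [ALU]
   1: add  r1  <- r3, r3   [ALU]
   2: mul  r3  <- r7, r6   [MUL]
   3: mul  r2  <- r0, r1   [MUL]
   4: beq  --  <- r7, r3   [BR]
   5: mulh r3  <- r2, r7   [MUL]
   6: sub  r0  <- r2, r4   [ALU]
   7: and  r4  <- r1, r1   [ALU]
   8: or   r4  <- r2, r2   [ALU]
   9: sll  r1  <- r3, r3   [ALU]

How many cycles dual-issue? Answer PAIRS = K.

  cy0 -> i0+i1 (sll.ALU;add.ALU) 2-wide
  cy1 -> i2 (mul.MUL) no-port MUL/MUL
  cy2 -> i3+i4 (mul.MUL;beq.BR) 2-wide
  cy3 -> i5+i6 (mulh.MUL;sub.ALU) 2-wide
  cy4 -> i7 (and.ALU) WAW r4
  cy5 -> i8+i9 (or.ALU;sll.ALU) 2-wide

PAIRS = 4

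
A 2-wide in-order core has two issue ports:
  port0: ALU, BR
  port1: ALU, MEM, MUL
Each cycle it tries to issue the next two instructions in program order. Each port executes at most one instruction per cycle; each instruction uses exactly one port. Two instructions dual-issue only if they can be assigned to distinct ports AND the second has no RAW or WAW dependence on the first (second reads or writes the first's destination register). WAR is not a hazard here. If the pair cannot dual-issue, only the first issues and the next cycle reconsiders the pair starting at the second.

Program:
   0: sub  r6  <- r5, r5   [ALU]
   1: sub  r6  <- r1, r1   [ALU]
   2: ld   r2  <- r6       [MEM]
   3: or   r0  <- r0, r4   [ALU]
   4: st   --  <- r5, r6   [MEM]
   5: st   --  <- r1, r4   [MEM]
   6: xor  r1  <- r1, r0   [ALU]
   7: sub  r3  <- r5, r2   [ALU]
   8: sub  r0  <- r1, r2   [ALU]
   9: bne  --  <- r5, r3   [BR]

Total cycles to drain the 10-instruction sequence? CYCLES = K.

  cy0 -> i0 (sub) WAW r6
  cy1 -> i1 (sub) RAW r6
  cy2 -> i2,i3 (ld;or) dual
  cy3 -> i4 (st) no-port MEM/MEM
  cy4 -> i5,i6 (st;xor) dual
  cy5 -> i7,i8 (sub;sub) dual
  cy6 -> i9 (bne) tail

CYCLES = 7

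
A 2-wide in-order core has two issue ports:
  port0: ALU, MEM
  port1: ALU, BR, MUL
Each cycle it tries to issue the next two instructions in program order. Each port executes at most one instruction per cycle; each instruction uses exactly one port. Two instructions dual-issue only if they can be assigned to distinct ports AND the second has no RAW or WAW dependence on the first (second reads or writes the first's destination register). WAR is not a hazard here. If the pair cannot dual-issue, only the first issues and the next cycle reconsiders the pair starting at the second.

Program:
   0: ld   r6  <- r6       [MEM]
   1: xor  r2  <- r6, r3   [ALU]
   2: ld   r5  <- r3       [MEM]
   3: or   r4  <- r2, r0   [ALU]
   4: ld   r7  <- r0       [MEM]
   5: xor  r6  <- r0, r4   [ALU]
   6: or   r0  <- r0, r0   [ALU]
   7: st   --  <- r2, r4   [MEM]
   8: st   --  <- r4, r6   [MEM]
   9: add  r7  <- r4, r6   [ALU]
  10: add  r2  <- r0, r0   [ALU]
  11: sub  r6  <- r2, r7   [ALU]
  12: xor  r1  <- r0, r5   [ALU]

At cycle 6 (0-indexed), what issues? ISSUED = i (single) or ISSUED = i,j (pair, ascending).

ISSUED = 10

#0 head=0: ld.MEM i0 RAW r6
#1 head=1: xor.ALU+ld.MEM i1/i2 pair
#2 head=3: or.ALU+ld.MEM i3/i4 pair
#3 head=5: xor.ALU+or.ALU i5/i6 pair
#4 head=7: st.MEM i7 no-port MEM/MEM
#5 head=8: st.MEM+add.ALU i8/i9 pair
#6 head=10: add.ALU i10 RAW r2
#7 head=11: sub.ALU+xor.ALU i11/i12 pair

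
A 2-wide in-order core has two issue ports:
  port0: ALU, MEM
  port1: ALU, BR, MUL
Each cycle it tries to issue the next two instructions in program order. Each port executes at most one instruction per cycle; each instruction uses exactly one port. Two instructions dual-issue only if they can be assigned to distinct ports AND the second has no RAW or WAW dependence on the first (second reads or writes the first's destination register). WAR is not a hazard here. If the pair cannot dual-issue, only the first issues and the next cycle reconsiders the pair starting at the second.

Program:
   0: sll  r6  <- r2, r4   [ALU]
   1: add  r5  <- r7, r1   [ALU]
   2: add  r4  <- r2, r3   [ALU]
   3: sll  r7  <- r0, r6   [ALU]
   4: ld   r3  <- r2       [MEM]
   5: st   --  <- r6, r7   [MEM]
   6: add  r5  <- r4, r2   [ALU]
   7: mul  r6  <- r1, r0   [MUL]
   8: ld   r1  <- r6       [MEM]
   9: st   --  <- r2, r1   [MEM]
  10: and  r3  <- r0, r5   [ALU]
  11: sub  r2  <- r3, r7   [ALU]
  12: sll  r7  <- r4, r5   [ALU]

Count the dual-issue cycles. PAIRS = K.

PAIRS = 5

c0: i0/i1 sll add  dual
c1: i2/i3 add sll  dual
c2: i4 ld  no-port MEM/MEM
c3: i5/i6 st add  dual
c4: i7 mul  RAW r6
c5: i8 ld  no-port MEM/MEM
c6: i9/i10 st and  dual
c7: i11/i12 sub sll  dual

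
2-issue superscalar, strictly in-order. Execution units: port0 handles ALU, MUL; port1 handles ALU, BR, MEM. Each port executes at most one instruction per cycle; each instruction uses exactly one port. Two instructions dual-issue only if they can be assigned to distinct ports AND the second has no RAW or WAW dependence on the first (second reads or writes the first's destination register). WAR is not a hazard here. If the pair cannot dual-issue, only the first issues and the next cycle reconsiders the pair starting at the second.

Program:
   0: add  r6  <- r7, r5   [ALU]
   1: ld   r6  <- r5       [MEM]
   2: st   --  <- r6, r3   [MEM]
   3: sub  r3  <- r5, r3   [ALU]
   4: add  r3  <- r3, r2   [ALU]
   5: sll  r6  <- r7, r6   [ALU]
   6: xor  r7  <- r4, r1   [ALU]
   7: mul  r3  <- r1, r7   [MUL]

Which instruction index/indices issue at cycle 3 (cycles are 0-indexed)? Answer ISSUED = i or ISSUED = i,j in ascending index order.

ISSUED = 4,5

#0 head=0: add.ALU i0 WAW r6
#1 head=1: ld.MEM i1 no-port MEM/MEM
#2 head=2: st.MEM;sub.ALU i2&i3 2-wide
#3 head=4: add.ALU;sll.ALU i4&i5 2-wide
#4 head=6: xor.ALU i6 RAW r7
#5 head=7: mul.MUL i7 tail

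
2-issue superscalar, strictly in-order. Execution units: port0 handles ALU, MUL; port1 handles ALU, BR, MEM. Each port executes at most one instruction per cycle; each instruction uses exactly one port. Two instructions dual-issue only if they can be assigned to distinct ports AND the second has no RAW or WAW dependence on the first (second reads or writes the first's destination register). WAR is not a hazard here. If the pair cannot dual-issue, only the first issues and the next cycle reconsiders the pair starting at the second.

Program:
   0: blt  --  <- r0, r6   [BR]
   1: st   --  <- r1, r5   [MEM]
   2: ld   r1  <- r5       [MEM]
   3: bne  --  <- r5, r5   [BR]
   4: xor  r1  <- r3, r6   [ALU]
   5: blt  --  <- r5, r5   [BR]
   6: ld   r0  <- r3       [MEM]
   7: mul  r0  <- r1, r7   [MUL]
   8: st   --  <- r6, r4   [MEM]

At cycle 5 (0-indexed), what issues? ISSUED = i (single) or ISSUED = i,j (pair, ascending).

ISSUED = 6

[0] i0  blt  -- no-port BR/MEM
[1] i1  st  -- no-port MEM/MEM
[2] i2  ld  -- no-port MEM/BR
[3] i3/i4  bne;xor  -- 2-wide
[4] i5  blt  -- no-port BR/MEM
[5] i6  ld  -- WAW r0
[6] i7/i8  mul;st  -- 2-wide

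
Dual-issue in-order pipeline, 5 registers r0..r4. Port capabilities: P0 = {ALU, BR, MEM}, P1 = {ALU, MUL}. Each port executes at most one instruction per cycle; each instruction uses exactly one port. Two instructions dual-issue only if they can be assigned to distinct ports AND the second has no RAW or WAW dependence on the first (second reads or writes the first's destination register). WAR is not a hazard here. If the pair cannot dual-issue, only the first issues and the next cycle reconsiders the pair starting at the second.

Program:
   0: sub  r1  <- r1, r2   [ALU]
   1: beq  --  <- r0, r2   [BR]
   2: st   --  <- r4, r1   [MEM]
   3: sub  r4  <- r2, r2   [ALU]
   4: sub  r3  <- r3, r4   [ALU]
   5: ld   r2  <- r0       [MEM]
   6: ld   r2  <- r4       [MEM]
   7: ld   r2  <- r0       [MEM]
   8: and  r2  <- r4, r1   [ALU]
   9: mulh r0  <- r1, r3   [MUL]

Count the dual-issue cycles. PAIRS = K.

c0: i0&i1 sub;beq  pair
c1: i2&i3 st;sub  pair
c2: i4&i5 sub;ld  pair
c3: i6 ld  no-port MEM/MEM
c4: i7 ld  WAW r2
c5: i8&i9 and;mulh  pair

PAIRS = 4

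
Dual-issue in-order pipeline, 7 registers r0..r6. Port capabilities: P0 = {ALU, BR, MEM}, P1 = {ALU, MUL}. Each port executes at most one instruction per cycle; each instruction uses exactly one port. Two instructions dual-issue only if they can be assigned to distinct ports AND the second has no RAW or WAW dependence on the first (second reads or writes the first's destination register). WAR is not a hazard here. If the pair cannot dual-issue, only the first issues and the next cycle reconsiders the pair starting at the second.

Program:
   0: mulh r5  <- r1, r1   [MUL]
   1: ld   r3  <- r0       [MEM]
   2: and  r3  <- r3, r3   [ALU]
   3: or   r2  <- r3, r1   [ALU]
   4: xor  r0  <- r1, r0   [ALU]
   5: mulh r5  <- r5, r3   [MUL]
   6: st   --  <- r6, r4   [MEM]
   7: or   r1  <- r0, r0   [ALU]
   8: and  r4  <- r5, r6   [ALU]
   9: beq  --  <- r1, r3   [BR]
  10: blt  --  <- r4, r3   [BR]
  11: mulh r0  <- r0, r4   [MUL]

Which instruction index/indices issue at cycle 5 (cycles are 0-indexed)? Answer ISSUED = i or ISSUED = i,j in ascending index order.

0. mulh/ld @i0,i1  | pair
1. and @i2  | RAW r3
2. or/xor @i3,i4  | pair
3. mulh/st @i5,i6  | pair
4. or/and @i7,i8  | pair
5. beq @i9  | no-port BR/BR
6. blt/mulh @i10,i11  | pair

ISSUED = 9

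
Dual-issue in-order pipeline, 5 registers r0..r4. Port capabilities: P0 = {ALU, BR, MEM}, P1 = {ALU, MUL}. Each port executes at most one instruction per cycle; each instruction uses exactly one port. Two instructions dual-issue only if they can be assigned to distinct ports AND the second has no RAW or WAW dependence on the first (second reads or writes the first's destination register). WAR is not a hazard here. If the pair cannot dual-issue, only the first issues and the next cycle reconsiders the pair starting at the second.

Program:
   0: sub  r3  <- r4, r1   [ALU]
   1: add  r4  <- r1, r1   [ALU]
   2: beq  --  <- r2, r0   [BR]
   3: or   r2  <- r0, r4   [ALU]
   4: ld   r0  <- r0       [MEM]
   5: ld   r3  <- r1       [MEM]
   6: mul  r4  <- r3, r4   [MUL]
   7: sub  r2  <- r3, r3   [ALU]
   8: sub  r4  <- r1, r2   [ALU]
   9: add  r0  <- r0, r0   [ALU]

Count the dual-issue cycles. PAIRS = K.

[0] i0+i1  sub/add  -- pair
[1] i2+i3  beq/or  -- pair
[2] i4  ld  -- no-port MEM/MEM
[3] i5  ld  -- RAW r3
[4] i6+i7  mul/sub  -- pair
[5] i8+i9  sub/add  -- pair

PAIRS = 4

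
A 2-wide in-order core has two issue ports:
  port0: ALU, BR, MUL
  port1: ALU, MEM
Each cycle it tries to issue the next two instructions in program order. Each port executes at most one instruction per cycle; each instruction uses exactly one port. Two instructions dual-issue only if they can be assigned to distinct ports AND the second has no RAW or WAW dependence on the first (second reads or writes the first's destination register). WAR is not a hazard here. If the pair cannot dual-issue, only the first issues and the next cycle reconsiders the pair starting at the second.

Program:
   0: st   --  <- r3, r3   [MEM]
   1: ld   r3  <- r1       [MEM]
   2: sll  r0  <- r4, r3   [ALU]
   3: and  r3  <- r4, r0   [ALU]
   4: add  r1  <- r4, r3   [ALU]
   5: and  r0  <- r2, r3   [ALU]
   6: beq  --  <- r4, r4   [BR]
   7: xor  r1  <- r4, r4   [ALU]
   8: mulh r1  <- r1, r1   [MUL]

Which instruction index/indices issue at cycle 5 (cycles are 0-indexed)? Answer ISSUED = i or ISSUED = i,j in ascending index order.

c0: i0 st.MEM  no-port MEM/MEM
c1: i1 ld.MEM  RAW r3
c2: i2 sll.ALU  RAW r0
c3: i3 and.ALU  RAW r3
c4: i4&i5 add.ALU and.ALU  dual
c5: i6&i7 beq.BR xor.ALU  dual
c6: i8 mulh.MUL  tail

ISSUED = 6,7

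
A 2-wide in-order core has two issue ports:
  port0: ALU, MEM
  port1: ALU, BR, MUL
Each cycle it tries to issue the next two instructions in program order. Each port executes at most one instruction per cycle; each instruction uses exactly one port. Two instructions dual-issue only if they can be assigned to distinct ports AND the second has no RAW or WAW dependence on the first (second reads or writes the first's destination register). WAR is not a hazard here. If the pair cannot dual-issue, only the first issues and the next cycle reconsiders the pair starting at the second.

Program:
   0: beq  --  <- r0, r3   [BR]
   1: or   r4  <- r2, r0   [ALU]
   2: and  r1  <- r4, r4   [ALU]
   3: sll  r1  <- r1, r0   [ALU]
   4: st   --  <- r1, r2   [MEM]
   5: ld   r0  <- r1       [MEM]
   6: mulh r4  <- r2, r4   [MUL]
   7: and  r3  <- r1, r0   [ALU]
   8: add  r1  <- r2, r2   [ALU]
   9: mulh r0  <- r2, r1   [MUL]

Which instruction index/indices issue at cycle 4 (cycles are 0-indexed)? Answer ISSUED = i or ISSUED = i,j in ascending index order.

ISSUED = 5,6

  cy0 -> i0,i1 (beq.BR/or.ALU) dual
  cy1 -> i2 (and.ALU) RAW+WAW r1
  cy2 -> i3 (sll.ALU) RAW r1
  cy3 -> i4 (st.MEM) no-port MEM/MEM
  cy4 -> i5,i6 (ld.MEM/mulh.MUL) dual
  cy5 -> i7,i8 (and.ALU/add.ALU) dual
  cy6 -> i9 (mulh.MUL) tail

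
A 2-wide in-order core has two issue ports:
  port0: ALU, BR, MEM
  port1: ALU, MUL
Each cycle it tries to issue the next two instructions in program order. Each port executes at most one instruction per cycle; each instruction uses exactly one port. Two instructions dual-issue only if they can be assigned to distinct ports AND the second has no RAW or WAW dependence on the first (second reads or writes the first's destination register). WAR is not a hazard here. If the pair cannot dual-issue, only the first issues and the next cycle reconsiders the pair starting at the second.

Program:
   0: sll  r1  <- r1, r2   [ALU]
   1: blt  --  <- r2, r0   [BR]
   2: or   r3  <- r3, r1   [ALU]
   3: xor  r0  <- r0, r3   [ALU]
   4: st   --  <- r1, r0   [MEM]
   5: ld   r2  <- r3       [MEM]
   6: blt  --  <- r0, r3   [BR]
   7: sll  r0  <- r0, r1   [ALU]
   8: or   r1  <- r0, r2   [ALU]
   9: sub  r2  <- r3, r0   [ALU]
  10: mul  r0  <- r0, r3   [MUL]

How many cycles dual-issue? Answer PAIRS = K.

PAIRS = 3

t=0 i0/i1:sll.ALU+blt.BR ; 2-wide
t=1 i2:or.ALU ; RAW r3
t=2 i3:xor.ALU ; RAW r0
t=3 i4:st.MEM ; no-port MEM/MEM
t=4 i5:ld.MEM ; no-port MEM/BR
t=5 i6/i7:blt.BR+sll.ALU ; 2-wide
t=6 i8/i9:or.ALU+sub.ALU ; 2-wide
t=7 i10:mul.MUL ; tail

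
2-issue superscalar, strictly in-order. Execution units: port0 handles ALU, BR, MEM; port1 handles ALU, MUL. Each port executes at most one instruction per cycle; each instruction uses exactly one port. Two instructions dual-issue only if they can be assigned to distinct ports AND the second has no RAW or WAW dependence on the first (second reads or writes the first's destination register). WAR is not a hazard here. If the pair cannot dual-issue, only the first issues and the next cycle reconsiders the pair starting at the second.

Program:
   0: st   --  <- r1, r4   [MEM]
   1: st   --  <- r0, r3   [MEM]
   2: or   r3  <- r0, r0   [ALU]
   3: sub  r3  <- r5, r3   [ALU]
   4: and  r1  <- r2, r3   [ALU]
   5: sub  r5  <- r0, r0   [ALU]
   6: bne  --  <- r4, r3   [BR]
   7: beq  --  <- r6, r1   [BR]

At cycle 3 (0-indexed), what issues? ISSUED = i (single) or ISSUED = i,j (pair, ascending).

ISSUED = 4,5

c0: i0 st  no-port MEM/MEM
c1: i1,i2 st+or  2-wide
c2: i3 sub  RAW r3
c3: i4,i5 and+sub  2-wide
c4: i6 bne  no-port BR/BR
c5: i7 beq  tail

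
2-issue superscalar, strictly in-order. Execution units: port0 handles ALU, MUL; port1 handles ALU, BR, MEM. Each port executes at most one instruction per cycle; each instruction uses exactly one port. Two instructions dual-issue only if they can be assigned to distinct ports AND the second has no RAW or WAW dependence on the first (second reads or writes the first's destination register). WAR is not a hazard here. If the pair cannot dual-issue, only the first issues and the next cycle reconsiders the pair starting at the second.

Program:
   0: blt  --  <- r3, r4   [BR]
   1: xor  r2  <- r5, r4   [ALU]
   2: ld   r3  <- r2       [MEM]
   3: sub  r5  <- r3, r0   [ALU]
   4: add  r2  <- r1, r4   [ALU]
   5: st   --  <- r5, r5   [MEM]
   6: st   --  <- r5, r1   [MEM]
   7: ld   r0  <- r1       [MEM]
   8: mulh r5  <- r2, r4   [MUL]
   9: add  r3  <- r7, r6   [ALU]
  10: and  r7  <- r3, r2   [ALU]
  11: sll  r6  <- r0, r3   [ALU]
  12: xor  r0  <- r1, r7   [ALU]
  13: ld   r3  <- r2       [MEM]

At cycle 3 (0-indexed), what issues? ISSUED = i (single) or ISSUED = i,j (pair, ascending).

0. blt;xor @i0,i1  | dual
1. ld @i2  | RAW r3
2. sub;add @i3,i4  | dual
3. st @i5  | no-port MEM/MEM
4. st @i6  | no-port MEM/MEM
5. ld;mulh @i7,i8  | dual
6. add @i9  | RAW r3
7. and;sll @i10,i11  | dual
8. xor;ld @i12,i13  | dual

ISSUED = 5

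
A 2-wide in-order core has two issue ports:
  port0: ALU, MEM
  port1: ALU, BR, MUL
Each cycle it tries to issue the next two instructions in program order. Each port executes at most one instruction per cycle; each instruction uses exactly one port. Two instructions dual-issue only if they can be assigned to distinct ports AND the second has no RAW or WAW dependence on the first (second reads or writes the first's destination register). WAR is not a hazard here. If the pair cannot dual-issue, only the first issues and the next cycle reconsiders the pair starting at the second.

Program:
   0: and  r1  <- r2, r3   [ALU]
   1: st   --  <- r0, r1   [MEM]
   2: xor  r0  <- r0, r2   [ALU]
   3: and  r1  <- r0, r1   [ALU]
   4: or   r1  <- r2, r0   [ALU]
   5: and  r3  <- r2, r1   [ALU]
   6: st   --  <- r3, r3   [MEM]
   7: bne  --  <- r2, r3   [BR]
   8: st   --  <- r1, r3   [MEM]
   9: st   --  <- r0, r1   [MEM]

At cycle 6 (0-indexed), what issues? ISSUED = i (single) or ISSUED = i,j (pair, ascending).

ISSUED = 8

c0: i0 and.ALU  RAW r1
c1: i1/i2 st.MEM;xor.ALU  dual
c2: i3 and.ALU  WAW r1
c3: i4 or.ALU  RAW r1
c4: i5 and.ALU  RAW r3
c5: i6/i7 st.MEM;bne.BR  dual
c6: i8 st.MEM  no-port MEM/MEM
c7: i9 st.MEM  tail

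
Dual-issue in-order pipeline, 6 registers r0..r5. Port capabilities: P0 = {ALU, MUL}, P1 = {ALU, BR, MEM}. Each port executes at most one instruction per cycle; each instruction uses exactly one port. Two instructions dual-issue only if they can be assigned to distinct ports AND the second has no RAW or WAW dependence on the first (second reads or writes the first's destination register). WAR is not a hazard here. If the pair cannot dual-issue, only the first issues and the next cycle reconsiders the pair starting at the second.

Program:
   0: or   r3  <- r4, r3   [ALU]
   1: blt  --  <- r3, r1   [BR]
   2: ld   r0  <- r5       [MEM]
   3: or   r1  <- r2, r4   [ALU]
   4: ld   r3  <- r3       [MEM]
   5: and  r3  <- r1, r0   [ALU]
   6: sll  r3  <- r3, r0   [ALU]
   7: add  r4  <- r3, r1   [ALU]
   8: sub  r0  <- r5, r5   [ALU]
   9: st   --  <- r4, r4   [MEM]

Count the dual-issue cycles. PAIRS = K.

PAIRS = 2

  cy0 -> i0 (or.ALU) RAW r3
  cy1 -> i1 (blt.BR) no-port BR/MEM
  cy2 -> i2/i3 (ld.MEM+or.ALU) 2-wide
  cy3 -> i4 (ld.MEM) WAW r3
  cy4 -> i5 (and.ALU) RAW+WAW r3
  cy5 -> i6 (sll.ALU) RAW r3
  cy6 -> i7/i8 (add.ALU+sub.ALU) 2-wide
  cy7 -> i9 (st.MEM) tail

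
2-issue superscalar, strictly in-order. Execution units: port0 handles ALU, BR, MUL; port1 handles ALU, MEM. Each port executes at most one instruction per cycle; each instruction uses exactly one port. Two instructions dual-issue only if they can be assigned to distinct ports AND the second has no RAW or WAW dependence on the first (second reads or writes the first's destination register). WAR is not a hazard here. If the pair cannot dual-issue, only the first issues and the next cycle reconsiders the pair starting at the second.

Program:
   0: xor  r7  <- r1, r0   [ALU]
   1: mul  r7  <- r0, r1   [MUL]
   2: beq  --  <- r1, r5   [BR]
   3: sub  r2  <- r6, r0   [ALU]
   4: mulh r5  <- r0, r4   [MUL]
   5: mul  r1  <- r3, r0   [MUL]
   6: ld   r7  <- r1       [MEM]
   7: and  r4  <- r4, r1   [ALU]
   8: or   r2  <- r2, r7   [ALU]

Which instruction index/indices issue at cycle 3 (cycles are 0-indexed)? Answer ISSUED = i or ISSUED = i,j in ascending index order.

[0] i0  xor.ALU  -- WAW r7
[1] i1  mul.MUL  -- no-port MUL/BR
[2] i2&i3  beq.BR/sub.ALU  -- pair
[3] i4  mulh.MUL  -- no-port MUL/MUL
[4] i5  mul.MUL  -- RAW r1
[5] i6&i7  ld.MEM/and.ALU  -- pair
[6] i8  or.ALU  -- tail

ISSUED = 4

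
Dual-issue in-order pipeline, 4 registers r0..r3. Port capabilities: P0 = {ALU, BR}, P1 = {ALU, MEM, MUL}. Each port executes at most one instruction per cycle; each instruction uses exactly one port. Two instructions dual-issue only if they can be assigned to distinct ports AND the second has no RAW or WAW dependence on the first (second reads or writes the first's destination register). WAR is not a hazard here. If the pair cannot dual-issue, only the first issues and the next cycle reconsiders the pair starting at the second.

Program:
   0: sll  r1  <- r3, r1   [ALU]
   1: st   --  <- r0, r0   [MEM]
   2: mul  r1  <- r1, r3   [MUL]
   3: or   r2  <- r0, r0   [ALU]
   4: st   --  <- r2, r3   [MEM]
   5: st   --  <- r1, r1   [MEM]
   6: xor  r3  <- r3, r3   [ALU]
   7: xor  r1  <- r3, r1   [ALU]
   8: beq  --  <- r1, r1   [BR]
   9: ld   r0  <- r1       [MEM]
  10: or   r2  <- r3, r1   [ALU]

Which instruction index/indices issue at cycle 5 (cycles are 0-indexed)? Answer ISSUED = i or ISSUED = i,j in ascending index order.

[0] i0,i1  sll.ALU/st.MEM  -- dual
[1] i2,i3  mul.MUL/or.ALU  -- dual
[2] i4  st.MEM  -- no-port MEM/MEM
[3] i5,i6  st.MEM/xor.ALU  -- dual
[4] i7  xor.ALU  -- RAW r1
[5] i8,i9  beq.BR/ld.MEM  -- dual
[6] i10  or.ALU  -- tail

ISSUED = 8,9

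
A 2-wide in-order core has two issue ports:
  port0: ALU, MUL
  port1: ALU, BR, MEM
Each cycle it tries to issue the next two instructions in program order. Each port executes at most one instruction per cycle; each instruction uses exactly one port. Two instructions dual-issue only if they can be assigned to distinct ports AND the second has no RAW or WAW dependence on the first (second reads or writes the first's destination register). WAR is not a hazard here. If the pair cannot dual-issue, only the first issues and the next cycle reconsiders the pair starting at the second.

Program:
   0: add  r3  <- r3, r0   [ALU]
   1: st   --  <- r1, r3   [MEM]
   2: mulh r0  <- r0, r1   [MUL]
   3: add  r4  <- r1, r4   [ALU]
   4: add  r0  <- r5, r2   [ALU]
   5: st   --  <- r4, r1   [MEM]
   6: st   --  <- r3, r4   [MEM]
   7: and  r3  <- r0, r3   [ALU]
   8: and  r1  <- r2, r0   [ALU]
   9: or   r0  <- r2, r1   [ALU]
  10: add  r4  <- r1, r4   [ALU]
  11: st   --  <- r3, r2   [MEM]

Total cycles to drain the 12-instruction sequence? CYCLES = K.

CYCLES = 8

t=0 i0:add ; RAW r3
t=1 i1/i2:st+mulh ; dual
t=2 i3/i4:add+add ; dual
t=3 i5:st ; no-port MEM/MEM
t=4 i6/i7:st+and ; dual
t=5 i8:and ; RAW r1
t=6 i9/i10:or+add ; dual
t=7 i11:st ; tail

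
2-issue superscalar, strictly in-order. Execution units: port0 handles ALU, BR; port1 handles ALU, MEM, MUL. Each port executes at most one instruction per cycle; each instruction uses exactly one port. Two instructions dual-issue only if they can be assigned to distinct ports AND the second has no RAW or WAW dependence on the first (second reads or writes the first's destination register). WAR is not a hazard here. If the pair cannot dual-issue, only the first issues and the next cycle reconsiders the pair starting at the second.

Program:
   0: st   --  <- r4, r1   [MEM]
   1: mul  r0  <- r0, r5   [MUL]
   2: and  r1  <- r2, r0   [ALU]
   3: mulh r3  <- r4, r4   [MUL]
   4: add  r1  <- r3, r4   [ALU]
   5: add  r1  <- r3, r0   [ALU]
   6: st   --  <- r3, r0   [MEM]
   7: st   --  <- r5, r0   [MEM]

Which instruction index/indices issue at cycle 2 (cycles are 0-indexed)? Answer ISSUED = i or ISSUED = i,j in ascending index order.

ISSUED = 2,3

c0: i0 st.MEM  no-port MEM/MUL
c1: i1 mul.MUL  RAW r0
c2: i2/i3 and.ALU;mulh.MUL  dual
c3: i4 add.ALU  WAW r1
c4: i5/i6 add.ALU;st.MEM  dual
c5: i7 st.MEM  tail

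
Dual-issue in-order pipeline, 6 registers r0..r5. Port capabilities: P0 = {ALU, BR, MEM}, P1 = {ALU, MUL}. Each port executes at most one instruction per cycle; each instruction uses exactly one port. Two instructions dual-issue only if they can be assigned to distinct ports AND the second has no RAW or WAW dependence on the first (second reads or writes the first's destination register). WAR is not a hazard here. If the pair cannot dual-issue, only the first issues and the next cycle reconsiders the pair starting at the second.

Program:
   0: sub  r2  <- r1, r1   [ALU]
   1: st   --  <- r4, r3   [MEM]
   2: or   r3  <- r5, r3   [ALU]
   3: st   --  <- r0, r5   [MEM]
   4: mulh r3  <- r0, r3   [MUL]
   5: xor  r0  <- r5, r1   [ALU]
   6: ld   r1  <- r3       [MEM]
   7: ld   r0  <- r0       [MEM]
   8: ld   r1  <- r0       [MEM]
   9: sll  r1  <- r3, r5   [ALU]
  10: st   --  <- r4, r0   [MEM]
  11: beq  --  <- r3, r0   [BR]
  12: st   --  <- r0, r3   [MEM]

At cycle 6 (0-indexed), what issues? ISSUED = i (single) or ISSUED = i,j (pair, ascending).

ISSUED = 9,10

#0 head=0: sub.ALU+st.MEM i0/i1 dual
#1 head=2: or.ALU+st.MEM i2/i3 dual
#2 head=4: mulh.MUL+xor.ALU i4/i5 dual
#3 head=6: ld.MEM i6 no-port MEM/MEM
#4 head=7: ld.MEM i7 no-port MEM/MEM
#5 head=8: ld.MEM i8 WAW r1
#6 head=9: sll.ALU+st.MEM i9/i10 dual
#7 head=11: beq.BR i11 no-port BR/MEM
#8 head=12: st.MEM i12 tail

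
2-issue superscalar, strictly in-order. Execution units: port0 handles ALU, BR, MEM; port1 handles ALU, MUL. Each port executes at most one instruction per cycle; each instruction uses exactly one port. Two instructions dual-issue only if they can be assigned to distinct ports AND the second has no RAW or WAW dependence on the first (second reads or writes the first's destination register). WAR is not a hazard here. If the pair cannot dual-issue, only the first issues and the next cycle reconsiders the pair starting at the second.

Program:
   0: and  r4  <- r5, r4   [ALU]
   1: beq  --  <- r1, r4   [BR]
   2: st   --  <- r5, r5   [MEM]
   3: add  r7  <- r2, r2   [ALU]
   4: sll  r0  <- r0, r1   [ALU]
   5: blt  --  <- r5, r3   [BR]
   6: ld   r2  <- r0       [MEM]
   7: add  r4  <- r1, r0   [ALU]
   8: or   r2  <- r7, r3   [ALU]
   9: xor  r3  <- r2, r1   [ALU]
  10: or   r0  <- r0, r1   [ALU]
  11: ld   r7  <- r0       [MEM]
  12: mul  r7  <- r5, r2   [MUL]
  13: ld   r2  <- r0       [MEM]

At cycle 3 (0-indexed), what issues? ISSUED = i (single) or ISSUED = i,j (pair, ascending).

ISSUED = 4,5

[0] i0  and.ALU  -- RAW r4
[1] i1  beq.BR  -- no-port BR/MEM
[2] i2&i3  st.MEM+add.ALU  -- pair
[3] i4&i5  sll.ALU+blt.BR  -- pair
[4] i6&i7  ld.MEM+add.ALU  -- pair
[5] i8  or.ALU  -- RAW r2
[6] i9&i10  xor.ALU+or.ALU  -- pair
[7] i11  ld.MEM  -- WAW r7
[8] i12&i13  mul.MUL+ld.MEM  -- pair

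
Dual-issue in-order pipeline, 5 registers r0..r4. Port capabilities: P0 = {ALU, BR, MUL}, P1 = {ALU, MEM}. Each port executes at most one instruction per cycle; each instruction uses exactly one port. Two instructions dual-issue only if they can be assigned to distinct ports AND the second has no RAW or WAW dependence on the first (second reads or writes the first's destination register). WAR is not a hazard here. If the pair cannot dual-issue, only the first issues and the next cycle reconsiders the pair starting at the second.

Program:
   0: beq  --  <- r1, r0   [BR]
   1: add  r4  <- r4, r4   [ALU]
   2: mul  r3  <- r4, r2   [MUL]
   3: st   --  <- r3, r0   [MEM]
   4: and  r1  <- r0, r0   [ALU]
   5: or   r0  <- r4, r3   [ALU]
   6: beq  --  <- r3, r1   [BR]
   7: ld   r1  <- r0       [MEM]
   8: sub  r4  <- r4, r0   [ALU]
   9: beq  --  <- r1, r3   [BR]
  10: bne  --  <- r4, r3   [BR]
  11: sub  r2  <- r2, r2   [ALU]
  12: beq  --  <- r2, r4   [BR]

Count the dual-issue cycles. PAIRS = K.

PAIRS = 5

0. beq.BR;add.ALU @i0+i1  | pair
1. mul.MUL @i2  | RAW r3
2. st.MEM;and.ALU @i3+i4  | pair
3. or.ALU;beq.BR @i5+i6  | pair
4. ld.MEM;sub.ALU @i7+i8  | pair
5. beq.BR @i9  | no-port BR/BR
6. bne.BR;sub.ALU @i10+i11  | pair
7. beq.BR @i12  | tail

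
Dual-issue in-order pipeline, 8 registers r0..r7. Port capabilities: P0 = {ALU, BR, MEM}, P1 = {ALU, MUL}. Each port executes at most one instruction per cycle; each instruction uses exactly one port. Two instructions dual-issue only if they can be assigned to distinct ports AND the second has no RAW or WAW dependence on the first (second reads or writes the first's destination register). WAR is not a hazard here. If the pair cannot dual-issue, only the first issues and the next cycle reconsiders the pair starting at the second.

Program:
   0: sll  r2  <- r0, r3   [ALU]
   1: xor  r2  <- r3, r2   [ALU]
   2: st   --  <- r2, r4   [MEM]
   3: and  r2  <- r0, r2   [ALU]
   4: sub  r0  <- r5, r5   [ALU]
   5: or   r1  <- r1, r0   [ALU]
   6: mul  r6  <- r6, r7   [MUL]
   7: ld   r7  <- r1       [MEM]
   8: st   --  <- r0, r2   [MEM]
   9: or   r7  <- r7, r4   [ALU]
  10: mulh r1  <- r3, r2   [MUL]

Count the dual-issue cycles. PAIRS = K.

c0: i0 sll.ALU  RAW+WAW r2
c1: i1 xor.ALU  RAW r2
c2: i2/i3 st.MEM+and.ALU  dual
c3: i4 sub.ALU  RAW r0
c4: i5/i6 or.ALU+mul.MUL  dual
c5: i7 ld.MEM  no-port MEM/MEM
c6: i8/i9 st.MEM+or.ALU  dual
c7: i10 mulh.MUL  tail

PAIRS = 3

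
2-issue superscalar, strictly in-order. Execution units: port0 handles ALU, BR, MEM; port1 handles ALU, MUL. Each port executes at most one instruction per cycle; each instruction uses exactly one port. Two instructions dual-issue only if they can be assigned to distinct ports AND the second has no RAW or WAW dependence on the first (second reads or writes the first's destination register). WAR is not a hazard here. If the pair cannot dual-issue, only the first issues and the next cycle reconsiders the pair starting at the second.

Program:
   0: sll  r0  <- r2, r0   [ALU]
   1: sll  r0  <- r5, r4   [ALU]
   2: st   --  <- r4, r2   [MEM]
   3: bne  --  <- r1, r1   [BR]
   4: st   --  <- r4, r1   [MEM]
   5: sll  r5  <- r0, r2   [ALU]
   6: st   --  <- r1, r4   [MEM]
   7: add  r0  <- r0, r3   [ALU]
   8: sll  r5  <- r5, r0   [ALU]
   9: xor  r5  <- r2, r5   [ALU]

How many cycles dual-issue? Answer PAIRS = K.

PAIRS = 3

#0 head=0: sll i0 WAW r0
#1 head=1: sll;st i1/i2 dual
#2 head=3: bne i3 no-port BR/MEM
#3 head=4: st;sll i4/i5 dual
#4 head=6: st;add i6/i7 dual
#5 head=8: sll i8 RAW+WAW r5
#6 head=9: xor i9 tail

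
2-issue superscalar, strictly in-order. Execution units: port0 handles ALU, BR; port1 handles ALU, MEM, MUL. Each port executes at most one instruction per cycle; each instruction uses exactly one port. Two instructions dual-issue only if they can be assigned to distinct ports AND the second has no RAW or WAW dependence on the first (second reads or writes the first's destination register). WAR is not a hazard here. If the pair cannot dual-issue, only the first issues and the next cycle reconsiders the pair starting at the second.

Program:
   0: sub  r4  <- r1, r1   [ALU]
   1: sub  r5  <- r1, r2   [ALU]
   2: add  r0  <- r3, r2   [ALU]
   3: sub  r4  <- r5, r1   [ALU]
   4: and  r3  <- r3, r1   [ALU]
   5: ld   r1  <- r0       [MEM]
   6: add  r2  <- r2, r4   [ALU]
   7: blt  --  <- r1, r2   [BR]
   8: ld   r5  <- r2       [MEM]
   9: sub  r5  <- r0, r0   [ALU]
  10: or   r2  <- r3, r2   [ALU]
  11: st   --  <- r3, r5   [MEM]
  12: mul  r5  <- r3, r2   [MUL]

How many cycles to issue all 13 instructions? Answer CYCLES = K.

  cy0 -> i0/i1 (sub.ALU sub.ALU) dual
  cy1 -> i2/i3 (add.ALU sub.ALU) dual
  cy2 -> i4/i5 (and.ALU ld.MEM) dual
  cy3 -> i6 (add.ALU) RAW r2
  cy4 -> i7/i8 (blt.BR ld.MEM) dual
  cy5 -> i9/i10 (sub.ALU or.ALU) dual
  cy6 -> i11 (st.MEM) no-port MEM/MUL
  cy7 -> i12 (mul.MUL) tail

CYCLES = 8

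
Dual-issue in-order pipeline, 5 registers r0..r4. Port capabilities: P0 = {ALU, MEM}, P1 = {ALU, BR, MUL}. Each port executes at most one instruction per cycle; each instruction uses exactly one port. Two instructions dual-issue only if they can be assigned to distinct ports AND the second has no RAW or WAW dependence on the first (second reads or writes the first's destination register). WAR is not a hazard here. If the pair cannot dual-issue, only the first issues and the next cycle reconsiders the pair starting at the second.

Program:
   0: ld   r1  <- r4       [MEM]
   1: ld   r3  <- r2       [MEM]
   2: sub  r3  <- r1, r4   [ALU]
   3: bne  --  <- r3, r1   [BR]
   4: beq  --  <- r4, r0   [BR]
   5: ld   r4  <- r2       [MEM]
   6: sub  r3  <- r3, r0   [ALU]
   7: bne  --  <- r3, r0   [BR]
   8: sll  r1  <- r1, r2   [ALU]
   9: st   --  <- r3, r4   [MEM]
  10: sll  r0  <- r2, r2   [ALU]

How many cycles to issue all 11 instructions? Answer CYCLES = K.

c0: i0 ld  no-port MEM/MEM
c1: i1 ld  WAW r3
c2: i2 sub  RAW r3
c3: i3 bne  no-port BR/BR
c4: i4&i5 beq;ld  2-wide
c5: i6 sub  RAW r3
c6: i7&i8 bne;sll  2-wide
c7: i9&i10 st;sll  2-wide

CYCLES = 8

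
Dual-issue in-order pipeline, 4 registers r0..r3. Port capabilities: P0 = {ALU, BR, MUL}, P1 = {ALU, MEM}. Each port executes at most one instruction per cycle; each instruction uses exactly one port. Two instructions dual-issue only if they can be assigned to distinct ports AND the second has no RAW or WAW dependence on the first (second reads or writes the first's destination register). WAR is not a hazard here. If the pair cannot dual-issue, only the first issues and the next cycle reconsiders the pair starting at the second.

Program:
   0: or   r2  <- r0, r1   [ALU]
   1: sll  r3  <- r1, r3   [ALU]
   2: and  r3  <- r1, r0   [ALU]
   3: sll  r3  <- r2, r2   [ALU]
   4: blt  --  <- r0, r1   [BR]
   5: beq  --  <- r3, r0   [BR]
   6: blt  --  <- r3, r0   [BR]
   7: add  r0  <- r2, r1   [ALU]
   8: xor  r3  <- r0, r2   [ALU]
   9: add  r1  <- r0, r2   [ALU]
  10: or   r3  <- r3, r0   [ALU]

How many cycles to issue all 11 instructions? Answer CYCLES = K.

CYCLES = 7

  cy0 -> i0,i1 (or sll) dual
  cy1 -> i2 (and) WAW r3
  cy2 -> i3,i4 (sll blt) dual
  cy3 -> i5 (beq) no-port BR/BR
  cy4 -> i6,i7 (blt add) dual
  cy5 -> i8,i9 (xor add) dual
  cy6 -> i10 (or) tail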